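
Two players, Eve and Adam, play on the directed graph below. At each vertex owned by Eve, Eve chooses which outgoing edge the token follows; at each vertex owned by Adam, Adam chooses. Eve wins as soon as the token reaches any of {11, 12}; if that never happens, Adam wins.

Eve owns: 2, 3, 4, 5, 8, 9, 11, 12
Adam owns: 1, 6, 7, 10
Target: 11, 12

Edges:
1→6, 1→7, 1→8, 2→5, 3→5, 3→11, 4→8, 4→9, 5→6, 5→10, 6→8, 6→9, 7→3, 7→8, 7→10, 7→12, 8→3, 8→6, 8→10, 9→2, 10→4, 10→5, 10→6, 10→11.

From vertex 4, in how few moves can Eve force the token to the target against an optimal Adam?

A0 = {11, 12}
A1: add {3} — 3 (Eve) has 3→11.
A2: add {8} — 8 (Eve) has 8→3.
A3: add {4} — 4 (Eve) has 4→8.
A4 = A3; e.g. 1 (Adam) can still go to 6. Fixed point.
4 enters the attractor at level 3, so Eve can force the target in 3 moves from there.

3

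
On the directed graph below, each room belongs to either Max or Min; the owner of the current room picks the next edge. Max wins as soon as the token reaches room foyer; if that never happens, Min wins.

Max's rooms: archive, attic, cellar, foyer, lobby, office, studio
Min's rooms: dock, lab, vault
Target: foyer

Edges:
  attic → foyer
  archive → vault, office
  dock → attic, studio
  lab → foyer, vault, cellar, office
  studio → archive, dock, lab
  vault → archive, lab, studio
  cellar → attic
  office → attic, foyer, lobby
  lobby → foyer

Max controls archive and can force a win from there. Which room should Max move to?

office

A0 = {foyer}
A1: add {attic, lobby, office} — attic (Max) has attic→foyer; office (Max) has office→foyer; lobby (Max) has lobby→foyer.
A2: add {archive, cellar} — archive (Max) has archive→office; cellar (Max) has cellar→attic.
A3: add {studio} — studio (Max) has studio→archive.
A4: add {dock} — dock (Min): all of {attic, studio} already in.
A5 = A4; e.g. lab (Min) can still go to vault. Fixed point.
From archive, successor office is in the attractor (rank 1); the other successor vault is not.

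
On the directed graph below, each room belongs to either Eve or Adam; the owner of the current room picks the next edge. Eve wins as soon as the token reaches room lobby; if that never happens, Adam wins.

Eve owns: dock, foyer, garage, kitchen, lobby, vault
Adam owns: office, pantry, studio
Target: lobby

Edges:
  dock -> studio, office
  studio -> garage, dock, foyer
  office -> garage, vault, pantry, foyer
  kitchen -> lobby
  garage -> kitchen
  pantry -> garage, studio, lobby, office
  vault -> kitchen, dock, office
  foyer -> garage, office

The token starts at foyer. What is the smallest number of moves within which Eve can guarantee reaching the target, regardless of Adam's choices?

3

A0 = {lobby}
A1: add {kitchen} — kitchen (Eve) has kitchen→lobby.
A2: add {garage, vault} — garage (Eve) has garage→kitchen; vault (Eve) has vault→kitchen.
A3: add {foyer} — foyer (Eve) has foyer→garage.
A4 = A3; e.g. studio (Adam) can still go to dock. Fixed point.
foyer enters the attractor at level 3, so Eve can force the target in 3 moves from there.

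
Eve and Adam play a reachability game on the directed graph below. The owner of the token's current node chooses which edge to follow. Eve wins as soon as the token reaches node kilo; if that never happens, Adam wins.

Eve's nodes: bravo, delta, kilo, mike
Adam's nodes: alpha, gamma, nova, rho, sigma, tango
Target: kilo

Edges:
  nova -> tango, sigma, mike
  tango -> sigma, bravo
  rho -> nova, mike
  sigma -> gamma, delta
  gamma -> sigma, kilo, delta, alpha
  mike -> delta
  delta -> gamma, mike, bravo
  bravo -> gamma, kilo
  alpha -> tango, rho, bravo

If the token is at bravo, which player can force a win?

A0 = {kilo}
A1: add {bravo} — bravo (Eve) has bravo→kilo.
bravo ∈ A1, so Eve can force the target.

Eve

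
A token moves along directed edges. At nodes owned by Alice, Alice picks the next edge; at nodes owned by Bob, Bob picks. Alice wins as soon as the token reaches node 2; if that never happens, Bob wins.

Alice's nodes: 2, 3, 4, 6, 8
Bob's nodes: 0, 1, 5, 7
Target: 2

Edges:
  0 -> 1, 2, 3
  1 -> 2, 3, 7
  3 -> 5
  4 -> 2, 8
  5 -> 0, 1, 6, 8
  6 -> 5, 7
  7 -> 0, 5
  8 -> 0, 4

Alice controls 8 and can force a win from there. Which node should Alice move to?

A0 = {2}
A1: add {4} — 4 (Alice) has 4→2.
A2: add {8} — 8 (Alice) has 8→4.
A3 = A2; e.g. 0 (Bob) can still go to 1. Fixed point.
From 8, successor 4 is in the attractor (rank 1); the other successor 0 is not.

4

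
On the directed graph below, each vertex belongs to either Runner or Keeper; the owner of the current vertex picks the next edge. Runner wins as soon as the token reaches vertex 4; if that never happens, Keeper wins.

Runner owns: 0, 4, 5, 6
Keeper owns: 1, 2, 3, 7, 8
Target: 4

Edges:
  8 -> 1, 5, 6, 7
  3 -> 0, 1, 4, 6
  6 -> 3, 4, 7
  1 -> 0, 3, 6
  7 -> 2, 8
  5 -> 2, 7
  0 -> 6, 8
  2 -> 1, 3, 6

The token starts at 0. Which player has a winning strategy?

A0 = {4}
A1: add {6} — 6 (Runner) has 6→4.
A2: add {0} — 0 (Runner) has 0→6.
A3 = A2; e.g. 1 (Keeper) can still go to 3. Fixed point.
0 ∈ A2, so Runner can force the target.

Runner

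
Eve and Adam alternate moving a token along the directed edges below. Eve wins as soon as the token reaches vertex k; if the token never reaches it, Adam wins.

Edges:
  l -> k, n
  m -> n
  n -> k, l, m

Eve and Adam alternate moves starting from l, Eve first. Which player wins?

Track states (vertex, player-to-move).
A0 = {(k,Eve), (k,Adam)}
A1: add {(l,Eve), (n,Eve)}.
(l,Eve) ∈ A1 ⇒ Eve forces the target.

Eve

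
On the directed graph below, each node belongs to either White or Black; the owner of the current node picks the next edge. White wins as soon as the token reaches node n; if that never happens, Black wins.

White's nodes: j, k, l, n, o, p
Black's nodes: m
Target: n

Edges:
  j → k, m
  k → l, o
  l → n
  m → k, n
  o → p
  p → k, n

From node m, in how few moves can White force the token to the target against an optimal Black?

A0 = {n}
A1: add {l, p} — l (White) has l→n; p (White) has p→n.
A2: add {k, o} — k (White) has k→l; o (White) has o→p.
A3: add {j, m} — j (White) has j→k; m (Black): all of {k, n} already in.
A3 = all vertices. Fixed point.
m enters the attractor at level 3, so White can force the target in 3 moves from there.

3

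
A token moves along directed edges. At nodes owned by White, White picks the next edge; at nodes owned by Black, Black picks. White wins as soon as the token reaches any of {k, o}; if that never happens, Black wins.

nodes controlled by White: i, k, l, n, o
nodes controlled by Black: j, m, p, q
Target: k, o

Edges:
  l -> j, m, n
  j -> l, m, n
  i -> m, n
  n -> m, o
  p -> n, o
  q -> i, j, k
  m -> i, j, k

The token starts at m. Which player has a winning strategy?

A0 = {k, o}
A1: add {n} — n (White) has n→o.
A2: add {i, l, p} — i (White) has i→n; l (White) has l→n; p (Black): all of {n, o} already in.
A3 = A2; e.g. j (Black) can still go to m. Fixed point.
m never enters the attractor, so Black can avoid the target forever.

Black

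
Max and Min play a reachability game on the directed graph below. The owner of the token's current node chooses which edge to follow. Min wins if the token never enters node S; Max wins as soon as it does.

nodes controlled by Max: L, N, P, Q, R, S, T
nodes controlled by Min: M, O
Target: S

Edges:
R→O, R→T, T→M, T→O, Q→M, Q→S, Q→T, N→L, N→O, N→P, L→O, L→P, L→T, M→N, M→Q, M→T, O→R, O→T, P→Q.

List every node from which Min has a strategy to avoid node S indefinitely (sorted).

M, O, R, T

A0 = {S}
A1: add {Q} — Q (Max) has Q→S.
A2: add {P} — P (Max) has P→Q.
A3: add {L, N} — L (Max) has L→P; N (Max) has N→P.
A4 = A3; e.g. M (Min) can still go to T. Fixed point.
Max's attractor = {L, N, P, Q, S}; Min avoids the target exactly from the complement.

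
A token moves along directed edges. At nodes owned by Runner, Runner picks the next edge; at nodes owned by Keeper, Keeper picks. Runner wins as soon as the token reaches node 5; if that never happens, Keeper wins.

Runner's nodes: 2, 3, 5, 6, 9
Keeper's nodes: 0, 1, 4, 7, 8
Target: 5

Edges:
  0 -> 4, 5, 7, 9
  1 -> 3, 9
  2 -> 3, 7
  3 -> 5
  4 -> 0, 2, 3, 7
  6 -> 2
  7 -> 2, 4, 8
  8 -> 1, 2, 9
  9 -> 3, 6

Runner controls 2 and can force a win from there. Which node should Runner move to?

3

A0 = {5}
A1: add {3} — 3 (Runner) has 3→5.
A2: add {2, 9} — 2 (Runner) has 2→3; 9 (Runner) has 9→3.
A3: add {1, 6} — 1 (Keeper): all of {3, 9} already in; 6 (Runner) has 6→2.
A4: add {8} — 8 (Keeper): all of {1, 2, 9} already in.
A5 = A4; e.g. 0 (Keeper) can still go to 4. Fixed point.
From 2, successor 3 is in the attractor (rank 1); the other successor 7 is not.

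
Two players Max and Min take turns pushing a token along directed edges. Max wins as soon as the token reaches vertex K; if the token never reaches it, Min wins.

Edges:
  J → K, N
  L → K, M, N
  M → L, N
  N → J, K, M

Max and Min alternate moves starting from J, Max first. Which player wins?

Track states (vertex, player-to-move).
A0 = {(K,Max), (K,Min)}
A1: add {(J,Max), (L,Max), (N,Max)}.
(J,Max) ∈ A1 ⇒ Max forces the target.

Max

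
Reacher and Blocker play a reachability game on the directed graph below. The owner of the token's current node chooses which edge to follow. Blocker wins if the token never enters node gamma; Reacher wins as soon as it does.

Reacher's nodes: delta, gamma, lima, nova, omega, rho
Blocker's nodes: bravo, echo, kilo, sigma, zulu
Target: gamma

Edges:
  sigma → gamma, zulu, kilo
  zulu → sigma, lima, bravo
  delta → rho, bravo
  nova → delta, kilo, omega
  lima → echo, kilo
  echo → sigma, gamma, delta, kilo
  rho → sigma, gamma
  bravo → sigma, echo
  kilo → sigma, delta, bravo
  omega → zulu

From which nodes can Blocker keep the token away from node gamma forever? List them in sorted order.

bravo, echo, kilo, lima, omega, sigma, zulu

A0 = {gamma}
A1: add {rho} — rho (Reacher) has rho→gamma.
A2: add {delta} — delta (Reacher) has delta→rho.
A3: add {nova} — nova (Reacher) has nova→delta.
A4 = A3; e.g. sigma (Blocker) can still go to zulu. Fixed point.
Reacher's attractor = {delta, gamma, nova, rho}; Blocker avoids the target exactly from the complement.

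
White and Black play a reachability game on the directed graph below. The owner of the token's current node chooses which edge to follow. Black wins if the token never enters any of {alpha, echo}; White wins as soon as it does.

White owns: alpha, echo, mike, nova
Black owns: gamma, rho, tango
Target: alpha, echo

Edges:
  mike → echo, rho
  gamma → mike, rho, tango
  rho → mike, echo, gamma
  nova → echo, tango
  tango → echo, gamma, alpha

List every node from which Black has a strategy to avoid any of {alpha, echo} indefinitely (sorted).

A0 = {alpha, echo}
A1: add {mike, nova} — mike (White) has mike→echo; nova (White) has nova→echo.
A2 = A1; e.g. gamma (Black) can still go to rho. Fixed point.
White's attractor = {alpha, echo, mike, nova}; Black avoids the target exactly from the complement.

gamma, rho, tango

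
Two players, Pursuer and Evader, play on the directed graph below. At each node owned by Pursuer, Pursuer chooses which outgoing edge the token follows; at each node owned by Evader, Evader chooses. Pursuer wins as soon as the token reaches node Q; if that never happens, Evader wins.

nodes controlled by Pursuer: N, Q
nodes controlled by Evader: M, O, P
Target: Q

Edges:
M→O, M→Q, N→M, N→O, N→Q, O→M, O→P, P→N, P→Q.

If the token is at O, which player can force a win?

Evader

A0 = {Q}
A1: add {N} — N (Pursuer) has N→Q.
A2: add {P} — P (Evader): all of {N, Q} already in.
A3 = A2; e.g. M (Evader) can still go to O. Fixed point.
O never enters the attractor, so Evader can avoid the target forever.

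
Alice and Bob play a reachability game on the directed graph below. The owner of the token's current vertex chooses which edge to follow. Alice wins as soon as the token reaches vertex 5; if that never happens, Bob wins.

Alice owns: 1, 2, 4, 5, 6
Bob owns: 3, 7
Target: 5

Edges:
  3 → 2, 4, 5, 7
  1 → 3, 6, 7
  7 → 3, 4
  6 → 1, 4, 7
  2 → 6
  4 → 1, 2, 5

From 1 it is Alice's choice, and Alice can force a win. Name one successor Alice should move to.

A0 = {5}
A1: add {4} — 4 (Alice) has 4→5.
A2: add {6} — 6 (Alice) has 6→4.
A3: add {1, 2} — 1 (Alice) has 1→6; 2 (Alice) has 2→6.
A4 = A3; e.g. 3 (Bob) can still go to 7. Fixed point.
From 1, successor 6 is in the attractor (rank 2); the other successors 3, 7 are not.

6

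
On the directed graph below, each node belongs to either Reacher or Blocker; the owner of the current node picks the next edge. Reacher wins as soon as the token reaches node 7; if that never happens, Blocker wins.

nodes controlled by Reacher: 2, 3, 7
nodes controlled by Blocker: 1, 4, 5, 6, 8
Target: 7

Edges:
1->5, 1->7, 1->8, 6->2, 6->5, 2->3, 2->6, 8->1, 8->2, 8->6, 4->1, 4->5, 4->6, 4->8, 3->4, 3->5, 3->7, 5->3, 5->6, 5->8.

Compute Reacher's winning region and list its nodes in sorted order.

2, 3, 7

A0 = {7}
A1: add {3} — 3 (Reacher) has 3→7.
A2: add {2} — 2 (Reacher) has 2→3.
A3 = A2; e.g. 1 (Blocker) can still go to 5. Fixed point.
Reacher's winning region = {2, 3, 7}.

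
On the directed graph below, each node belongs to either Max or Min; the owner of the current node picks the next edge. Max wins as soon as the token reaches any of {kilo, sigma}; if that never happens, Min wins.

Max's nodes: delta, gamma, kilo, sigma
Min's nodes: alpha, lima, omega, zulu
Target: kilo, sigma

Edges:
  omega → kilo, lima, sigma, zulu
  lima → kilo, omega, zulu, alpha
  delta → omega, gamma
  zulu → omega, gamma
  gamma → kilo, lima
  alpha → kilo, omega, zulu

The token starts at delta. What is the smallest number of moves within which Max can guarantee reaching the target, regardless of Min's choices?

A0 = {kilo, sigma}
A1: add {gamma} — gamma (Max) has gamma→kilo.
A2: add {delta} — delta (Max) has delta→gamma.
A3 = A2; e.g. omega (Min) can still go to lima. Fixed point.
delta enters the attractor at level 2, so Max can force the target in 2 moves from there.

2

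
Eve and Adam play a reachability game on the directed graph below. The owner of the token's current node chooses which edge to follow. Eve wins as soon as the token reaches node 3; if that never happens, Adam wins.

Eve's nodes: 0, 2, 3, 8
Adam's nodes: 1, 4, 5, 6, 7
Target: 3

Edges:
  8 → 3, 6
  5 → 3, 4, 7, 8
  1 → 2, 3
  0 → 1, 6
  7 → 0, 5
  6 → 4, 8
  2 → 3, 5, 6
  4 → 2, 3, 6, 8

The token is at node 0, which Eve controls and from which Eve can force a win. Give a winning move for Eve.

1

A0 = {3}
A1: add {2, 8} — 2 (Eve) has 2→3; 8 (Eve) has 8→3.
A2: add {1} — 1 (Adam): all of {2, 3} already in.
A3: add {0} — 0 (Eve) has 0→1.
A4 = A3; e.g. 4 (Adam) can still go to 6. Fixed point.
From 0, successor 1 is in the attractor (rank 2); the other successor 6 is not.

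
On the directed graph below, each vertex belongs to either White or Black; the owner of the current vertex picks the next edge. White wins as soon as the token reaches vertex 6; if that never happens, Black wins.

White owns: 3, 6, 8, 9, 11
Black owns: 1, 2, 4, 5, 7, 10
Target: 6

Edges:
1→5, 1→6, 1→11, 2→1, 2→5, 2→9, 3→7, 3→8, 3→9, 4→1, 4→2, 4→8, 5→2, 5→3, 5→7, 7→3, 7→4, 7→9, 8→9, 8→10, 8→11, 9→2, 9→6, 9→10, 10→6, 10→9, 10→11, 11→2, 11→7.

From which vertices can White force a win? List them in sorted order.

A0 = {6}
A1: add {9} — 9 (White) has 9→6.
A2: add {3, 8} — 3 (White) has 3→9; 8 (White) has 8→9.
A3 = A2; e.g. 1 (Black) can still go to 5. Fixed point.
White's winning region = {3, 6, 8, 9}.

3, 6, 8, 9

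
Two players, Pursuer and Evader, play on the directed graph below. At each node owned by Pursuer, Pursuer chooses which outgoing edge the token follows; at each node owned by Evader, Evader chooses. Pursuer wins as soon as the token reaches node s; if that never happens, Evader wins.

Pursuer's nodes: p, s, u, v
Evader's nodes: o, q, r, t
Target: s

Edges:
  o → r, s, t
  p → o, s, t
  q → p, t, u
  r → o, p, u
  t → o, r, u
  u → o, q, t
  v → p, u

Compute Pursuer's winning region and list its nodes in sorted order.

A0 = {s}
A1: add {p} — p (Pursuer) has p→s.
A2: add {v} — v (Pursuer) has v→p.
A3 = A2; e.g. o (Evader) can still go to r. Fixed point.
Pursuer's winning region = {p, s, v}.

p, s, v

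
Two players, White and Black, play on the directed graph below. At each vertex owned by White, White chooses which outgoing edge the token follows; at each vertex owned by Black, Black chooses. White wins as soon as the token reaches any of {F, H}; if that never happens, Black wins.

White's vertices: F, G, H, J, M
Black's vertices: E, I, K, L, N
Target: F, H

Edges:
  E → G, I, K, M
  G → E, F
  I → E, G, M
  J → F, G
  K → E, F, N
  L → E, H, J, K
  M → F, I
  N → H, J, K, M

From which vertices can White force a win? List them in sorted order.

A0 = {F, H}
A1: add {G, J, M} — G (White) has G→F; J (White) has J→F; M (White) has M→F.
A2 = A1; e.g. E (Black) can still go to I. Fixed point.
White's winning region = {F, G, H, J, M}.

F, G, H, J, M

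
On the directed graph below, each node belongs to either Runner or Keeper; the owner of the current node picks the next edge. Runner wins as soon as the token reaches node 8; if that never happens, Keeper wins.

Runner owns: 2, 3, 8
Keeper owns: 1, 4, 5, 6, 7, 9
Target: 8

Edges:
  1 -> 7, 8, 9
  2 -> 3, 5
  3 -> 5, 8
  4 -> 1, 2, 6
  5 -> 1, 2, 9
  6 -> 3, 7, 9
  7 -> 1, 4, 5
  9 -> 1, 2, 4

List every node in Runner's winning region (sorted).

2, 3, 8

A0 = {8}
A1: add {3} — 3 (Runner) has 3→8.
A2: add {2} — 2 (Runner) has 2→3.
A3 = A2; e.g. 1 (Keeper) can still go to 7. Fixed point.
Runner's winning region = {2, 3, 8}.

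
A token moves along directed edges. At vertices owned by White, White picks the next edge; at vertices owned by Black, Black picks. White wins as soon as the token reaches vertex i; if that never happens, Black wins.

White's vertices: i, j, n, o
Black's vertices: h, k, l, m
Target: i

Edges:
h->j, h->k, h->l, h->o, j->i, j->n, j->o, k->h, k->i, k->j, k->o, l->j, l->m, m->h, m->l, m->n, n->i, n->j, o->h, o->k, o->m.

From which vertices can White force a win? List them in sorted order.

i, j, n

A0 = {i}
A1: add {j, n} — j (White) has j→i; n (White) has n→i.
A2 = A1; e.g. h (Black) can still go to k. Fixed point.
White's winning region = {i, j, n}.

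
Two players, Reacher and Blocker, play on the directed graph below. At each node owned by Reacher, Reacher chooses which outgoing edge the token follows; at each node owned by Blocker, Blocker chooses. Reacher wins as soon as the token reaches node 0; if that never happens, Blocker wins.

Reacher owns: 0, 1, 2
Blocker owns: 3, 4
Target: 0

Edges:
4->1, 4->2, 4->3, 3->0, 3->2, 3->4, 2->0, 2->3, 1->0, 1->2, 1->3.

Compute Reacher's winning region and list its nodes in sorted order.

0, 1, 2

A0 = {0}
A1: add {1, 2} — 1 (Reacher) has 1→0; 2 (Reacher) has 2→0.
A2 = A1; e.g. 3 (Blocker) can still go to 4. Fixed point.
Reacher's winning region = {0, 1, 2}.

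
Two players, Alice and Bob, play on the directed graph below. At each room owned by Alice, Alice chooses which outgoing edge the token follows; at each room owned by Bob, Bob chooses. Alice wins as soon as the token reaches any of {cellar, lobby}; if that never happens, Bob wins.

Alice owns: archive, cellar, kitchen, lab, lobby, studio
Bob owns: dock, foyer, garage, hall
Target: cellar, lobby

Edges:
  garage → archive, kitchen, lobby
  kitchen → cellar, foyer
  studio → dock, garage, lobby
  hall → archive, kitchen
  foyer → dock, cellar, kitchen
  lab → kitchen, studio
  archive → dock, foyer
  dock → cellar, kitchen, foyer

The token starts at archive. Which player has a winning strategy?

A0 = {cellar, lobby}
A1: add {kitchen, studio} — kitchen (Alice) has kitchen→cellar; studio (Alice) has studio→lobby.
A2: add {lab} — lab (Alice) has lab→kitchen.
A3 = A2; e.g. dock (Bob) can still go to foyer. Fixed point.
archive never enters the attractor, so Bob can avoid the target forever.

Bob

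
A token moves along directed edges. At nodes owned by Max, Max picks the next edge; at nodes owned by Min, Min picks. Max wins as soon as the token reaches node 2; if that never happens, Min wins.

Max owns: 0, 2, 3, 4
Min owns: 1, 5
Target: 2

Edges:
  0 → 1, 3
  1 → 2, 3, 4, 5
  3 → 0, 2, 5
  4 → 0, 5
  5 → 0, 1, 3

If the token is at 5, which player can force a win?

A0 = {2}
A1: add {3} — 3 (Max) has 3→2.
A2: add {0} — 0 (Max) has 0→3.
A3: add {4} — 4 (Max) has 4→0.
A4 = A3; e.g. 1 (Min) can still go to 5. Fixed point.
5 never enters the attractor, so Min can avoid the target forever.

Min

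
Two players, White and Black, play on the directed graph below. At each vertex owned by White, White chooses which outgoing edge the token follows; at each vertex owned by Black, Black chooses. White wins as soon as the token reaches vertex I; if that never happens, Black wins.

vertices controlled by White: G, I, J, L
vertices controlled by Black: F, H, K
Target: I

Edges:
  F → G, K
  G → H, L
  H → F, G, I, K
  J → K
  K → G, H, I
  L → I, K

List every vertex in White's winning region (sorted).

G, I, L

A0 = {I}
A1: add {L} — L (White) has L→I.
A2: add {G} — G (White) has G→L.
A3 = A2; e.g. F (Black) can still go to K. Fixed point.
White's winning region = {G, I, L}.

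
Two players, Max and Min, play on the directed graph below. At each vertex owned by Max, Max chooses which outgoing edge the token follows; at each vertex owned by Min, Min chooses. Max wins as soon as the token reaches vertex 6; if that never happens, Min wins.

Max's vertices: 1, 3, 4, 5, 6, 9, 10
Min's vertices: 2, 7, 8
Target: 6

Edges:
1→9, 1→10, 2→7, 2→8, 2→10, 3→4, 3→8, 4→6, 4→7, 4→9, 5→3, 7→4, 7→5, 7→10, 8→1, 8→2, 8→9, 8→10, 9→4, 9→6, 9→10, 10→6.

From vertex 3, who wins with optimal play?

Max

A0 = {6}
A1: add {4, 9, 10} — 4 (Max) has 4→6; 9 (Max) has 9→6; 10 (Max) has 10→6.
A2: add {1, 3} — 1 (Max) has 1→9; 3 (Max) has 3→4.
3 ∈ A2, so Max can force the target.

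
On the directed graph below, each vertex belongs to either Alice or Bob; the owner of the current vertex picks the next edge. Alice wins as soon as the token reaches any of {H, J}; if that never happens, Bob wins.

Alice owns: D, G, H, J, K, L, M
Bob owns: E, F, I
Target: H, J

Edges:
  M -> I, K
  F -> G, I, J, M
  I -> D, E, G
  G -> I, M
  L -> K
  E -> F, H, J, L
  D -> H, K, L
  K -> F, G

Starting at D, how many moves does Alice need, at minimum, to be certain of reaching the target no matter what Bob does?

A0 = {H, J}
A1: add {D} — D (Alice) has D→H.
A2 = A1; e.g. E (Bob) can still go to F. Fixed point.
D enters the attractor at level 1, so Alice can force the target in 1 move from there.

1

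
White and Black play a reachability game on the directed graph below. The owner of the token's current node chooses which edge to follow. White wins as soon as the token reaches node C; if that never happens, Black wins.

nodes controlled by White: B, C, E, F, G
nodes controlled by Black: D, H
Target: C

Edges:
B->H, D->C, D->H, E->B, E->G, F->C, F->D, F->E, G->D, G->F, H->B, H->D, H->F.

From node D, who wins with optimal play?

A0 = {C}
A1: add {F} — F (White) has F→C.
A2: add {G} — G (White) has G→F.
A3: add {E} — E (White) has E→G.
A4 = A3; e.g. B (White) has no edge into A3. Fixed point.
D never enters the attractor, so Black can avoid the target forever.

Black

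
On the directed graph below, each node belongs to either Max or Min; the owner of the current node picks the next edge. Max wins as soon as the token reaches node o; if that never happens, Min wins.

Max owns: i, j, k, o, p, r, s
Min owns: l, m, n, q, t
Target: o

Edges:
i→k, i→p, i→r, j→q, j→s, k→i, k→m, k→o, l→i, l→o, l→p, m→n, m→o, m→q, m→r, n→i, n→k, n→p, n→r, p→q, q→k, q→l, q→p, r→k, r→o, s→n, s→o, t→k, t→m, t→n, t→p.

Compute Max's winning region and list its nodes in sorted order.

A0 = {o}
A1: add {k, r, s} — k (Max) has k→o; r (Max) has r→o; s (Max) has s→o.
A2: add {i, j} — i (Max) has i→k; j (Max) has j→s.
A3 = A2; e.g. l (Min) can still go to p. Fixed point.
Max's winning region = {i, j, k, o, r, s}.

i, j, k, o, r, s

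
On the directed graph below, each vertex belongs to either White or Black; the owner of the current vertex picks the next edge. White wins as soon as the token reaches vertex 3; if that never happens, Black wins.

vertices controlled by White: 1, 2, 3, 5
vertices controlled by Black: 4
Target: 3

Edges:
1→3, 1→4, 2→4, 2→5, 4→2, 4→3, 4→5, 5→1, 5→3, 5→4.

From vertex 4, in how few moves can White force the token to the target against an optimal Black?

A0 = {3}
A1: add {1, 5} — 1 (White) has 1→3; 5 (White) has 5→3.
A2: add {2} — 2 (White) has 2→5.
A3: add {4} — 4 (Black): all of {2, 3, 5} already in.
A3 = all vertices. Fixed point.
4 enters the attractor at level 3, so White can force the target in 3 moves from there.

3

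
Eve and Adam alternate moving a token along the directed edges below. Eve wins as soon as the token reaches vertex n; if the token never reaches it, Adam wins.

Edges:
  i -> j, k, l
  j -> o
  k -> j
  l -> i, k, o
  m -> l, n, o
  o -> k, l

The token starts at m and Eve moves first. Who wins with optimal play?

Track states (vertex, player-to-move).
A0 = {(n,Eve), (n,Adam)}
A1: add {(m,Eve)}.
(m,Eve) ∈ A1 ⇒ Eve forces the target.

Eve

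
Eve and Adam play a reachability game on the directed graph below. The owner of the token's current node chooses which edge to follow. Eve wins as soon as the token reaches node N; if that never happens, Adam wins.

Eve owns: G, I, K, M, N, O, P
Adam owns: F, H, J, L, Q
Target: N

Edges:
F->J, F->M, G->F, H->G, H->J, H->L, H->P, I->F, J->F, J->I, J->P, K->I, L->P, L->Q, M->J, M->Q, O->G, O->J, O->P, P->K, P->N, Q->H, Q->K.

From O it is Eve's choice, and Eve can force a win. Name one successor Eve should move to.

P

A0 = {N}
A1: add {P} — P (Eve) has P→N.
A2: add {O} — O (Eve) has O→P.
A3 = A2; e.g. F (Adam) can still go to J. Fixed point.
From O, successor P is in the attractor (rank 1); the other successors G, J are not.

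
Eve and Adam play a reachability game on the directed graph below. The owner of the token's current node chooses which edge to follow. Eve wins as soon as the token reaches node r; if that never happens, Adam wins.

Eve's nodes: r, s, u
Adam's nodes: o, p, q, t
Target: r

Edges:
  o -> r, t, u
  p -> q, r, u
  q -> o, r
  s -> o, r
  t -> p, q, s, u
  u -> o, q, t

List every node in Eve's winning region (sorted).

r, s

A0 = {r}
A1: add {s} — s (Eve) has s→r.
A2 = A1; e.g. o (Adam) can still go to t. Fixed point.
Eve's winning region = {r, s}.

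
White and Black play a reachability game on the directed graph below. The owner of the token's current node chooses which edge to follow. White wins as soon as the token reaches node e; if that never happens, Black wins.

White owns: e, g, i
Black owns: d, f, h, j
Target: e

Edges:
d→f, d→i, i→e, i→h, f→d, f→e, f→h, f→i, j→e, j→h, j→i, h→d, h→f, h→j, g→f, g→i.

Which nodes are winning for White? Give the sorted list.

e, g, i

A0 = {e}
A1: add {i} — i (White) has i→e.
A2: add {g} — g (White) has g→i.
A3 = A2; e.g. d (Black) can still go to f. Fixed point.
White's winning region = {e, g, i}.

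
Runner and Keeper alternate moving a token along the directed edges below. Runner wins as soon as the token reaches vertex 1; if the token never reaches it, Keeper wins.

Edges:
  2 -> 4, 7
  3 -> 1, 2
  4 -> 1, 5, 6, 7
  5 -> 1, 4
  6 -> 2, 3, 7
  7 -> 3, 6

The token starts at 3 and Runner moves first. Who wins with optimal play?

Runner

Track states (vertex, player-to-move).
A0 = {(1,Runner), (1,Keeper)}
A1: add {(3,Runner), (4,Runner), (5,Runner)}.
(3,Runner) ∈ A1 ⇒ Runner forces the target.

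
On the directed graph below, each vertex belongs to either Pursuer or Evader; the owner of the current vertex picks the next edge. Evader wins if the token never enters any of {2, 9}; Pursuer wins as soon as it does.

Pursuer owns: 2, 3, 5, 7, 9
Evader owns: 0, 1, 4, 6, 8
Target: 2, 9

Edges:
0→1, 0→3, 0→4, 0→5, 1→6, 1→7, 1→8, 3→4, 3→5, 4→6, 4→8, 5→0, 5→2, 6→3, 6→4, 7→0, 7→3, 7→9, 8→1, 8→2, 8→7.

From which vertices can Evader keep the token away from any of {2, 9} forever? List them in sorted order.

0, 1, 4, 6, 8

A0 = {2, 9}
A1: add {5, 7} — 5 (Pursuer) has 5→2; 7 (Pursuer) has 7→9.
A2: add {3} — 3 (Pursuer) has 3→5.
A3 = A2; e.g. 0 (Evader) can still go to 1. Fixed point.
Pursuer's attractor = {2, 3, 5, 7, 9}; Evader avoids the target exactly from the complement.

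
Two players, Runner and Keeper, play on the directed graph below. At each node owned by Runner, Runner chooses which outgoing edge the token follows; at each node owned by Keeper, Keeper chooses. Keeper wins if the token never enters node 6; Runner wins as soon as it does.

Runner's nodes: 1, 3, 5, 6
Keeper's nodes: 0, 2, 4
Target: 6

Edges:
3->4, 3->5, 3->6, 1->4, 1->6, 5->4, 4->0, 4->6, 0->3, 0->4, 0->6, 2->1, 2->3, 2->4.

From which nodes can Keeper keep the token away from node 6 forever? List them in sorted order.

A0 = {6}
A1: add {1, 3} — 1 (Runner) has 1→6; 3 (Runner) has 3→6.
A2 = A1; e.g. 0 (Keeper) can still go to 4. Fixed point.
Runner's attractor = {1, 3, 6}; Keeper avoids the target exactly from the complement.

0, 2, 4, 5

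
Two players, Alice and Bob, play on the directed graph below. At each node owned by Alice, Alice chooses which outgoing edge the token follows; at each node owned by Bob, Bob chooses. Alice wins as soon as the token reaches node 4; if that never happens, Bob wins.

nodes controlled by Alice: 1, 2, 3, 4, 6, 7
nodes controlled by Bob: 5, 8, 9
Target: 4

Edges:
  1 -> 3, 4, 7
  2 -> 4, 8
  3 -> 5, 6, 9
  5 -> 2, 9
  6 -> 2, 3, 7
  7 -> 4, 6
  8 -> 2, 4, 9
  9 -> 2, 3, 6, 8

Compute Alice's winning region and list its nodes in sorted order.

A0 = {4}
A1: add {1, 2, 7} — 1 (Alice) has 1→4; 2 (Alice) has 2→4; 7 (Alice) has 7→4.
A2: add {6} — 6 (Alice) has 6→2.
A3: add {3} — 3 (Alice) has 3→6.
A4 = A3; e.g. 5 (Bob) can still go to 9. Fixed point.
Alice's winning region = {1, 2, 3, 4, 6, 7}.

1, 2, 3, 4, 6, 7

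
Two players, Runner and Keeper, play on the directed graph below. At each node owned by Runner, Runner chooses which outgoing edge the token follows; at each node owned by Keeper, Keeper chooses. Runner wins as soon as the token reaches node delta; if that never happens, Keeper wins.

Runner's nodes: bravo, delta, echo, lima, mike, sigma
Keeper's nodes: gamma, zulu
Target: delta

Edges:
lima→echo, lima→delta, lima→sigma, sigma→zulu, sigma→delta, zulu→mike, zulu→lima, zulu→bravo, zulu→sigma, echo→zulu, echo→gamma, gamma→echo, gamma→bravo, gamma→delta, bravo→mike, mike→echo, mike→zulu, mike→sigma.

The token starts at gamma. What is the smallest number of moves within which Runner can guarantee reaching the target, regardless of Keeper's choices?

A0 = {delta}
A1: add {lima, sigma} — lima (Runner) has lima→delta; sigma (Runner) has sigma→delta.
A2: add {mike} — mike (Runner) has mike→sigma.
A3: add {bravo} — bravo (Runner) has bravo→mike.
A4: add {zulu} — zulu (Keeper): all of {mike, lima, bravo, sigma} already in.
A5: add {echo} — echo (Runner) has echo→zulu.
A6: add {gamma} — gamma (Keeper): all of {echo, bravo, delta} already in.
A6 = all vertices. Fixed point.
gamma enters the attractor at level 6, so Runner can force the target in 6 moves from there.

6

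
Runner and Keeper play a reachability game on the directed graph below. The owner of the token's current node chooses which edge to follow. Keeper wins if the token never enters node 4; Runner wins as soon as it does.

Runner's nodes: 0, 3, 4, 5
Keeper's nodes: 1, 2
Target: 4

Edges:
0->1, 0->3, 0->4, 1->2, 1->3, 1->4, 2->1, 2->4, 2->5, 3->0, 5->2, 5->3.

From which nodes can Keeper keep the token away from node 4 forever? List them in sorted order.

A0 = {4}
A1: add {0} — 0 (Runner) has 0→4.
A2: add {3} — 3 (Runner) has 3→0.
A3: add {5} — 5 (Runner) has 5→3.
A4 = A3; e.g. 1 (Keeper) can still go to 2. Fixed point.
Runner's attractor = {0, 3, 4, 5}; Keeper avoids the target exactly from the complement.

1, 2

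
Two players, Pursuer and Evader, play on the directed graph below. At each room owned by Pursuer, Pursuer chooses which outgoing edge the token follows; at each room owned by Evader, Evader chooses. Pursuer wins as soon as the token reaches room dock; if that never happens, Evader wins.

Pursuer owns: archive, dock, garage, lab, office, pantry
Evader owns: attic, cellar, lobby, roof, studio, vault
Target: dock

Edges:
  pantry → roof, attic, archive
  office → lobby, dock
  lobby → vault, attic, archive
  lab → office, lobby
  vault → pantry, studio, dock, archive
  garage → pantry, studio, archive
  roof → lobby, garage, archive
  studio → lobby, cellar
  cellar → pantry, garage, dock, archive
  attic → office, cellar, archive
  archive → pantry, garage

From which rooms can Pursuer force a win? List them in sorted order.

dock, lab, office

A0 = {dock}
A1: add {office} — office (Pursuer) has office→dock.
A2: add {lab} — lab (Pursuer) has lab→office.
A3 = A2; e.g. pantry (Pursuer) has no edge into A2. Fixed point.
Pursuer's winning region = {dock, lab, office}.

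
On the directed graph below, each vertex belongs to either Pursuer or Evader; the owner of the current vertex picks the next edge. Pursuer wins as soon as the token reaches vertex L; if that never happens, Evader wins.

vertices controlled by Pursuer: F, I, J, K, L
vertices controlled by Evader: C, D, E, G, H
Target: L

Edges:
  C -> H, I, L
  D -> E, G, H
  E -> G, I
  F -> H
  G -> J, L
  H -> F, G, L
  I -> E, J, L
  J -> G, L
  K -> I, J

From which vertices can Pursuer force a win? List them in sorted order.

A0 = {L}
A1: add {I, J} — I (Pursuer) has I→L; J (Pursuer) has J→L.
A2: add {G, K} — G (Evader): all of {J, L} already in; K (Pursuer) has K→I.
A3: add {E} — E (Evader): all of {G, I} already in.
A4 = A3; e.g. C (Evader) can still go to H. Fixed point.
Pursuer's winning region = {E, G, I, J, K, L}.

E, G, I, J, K, L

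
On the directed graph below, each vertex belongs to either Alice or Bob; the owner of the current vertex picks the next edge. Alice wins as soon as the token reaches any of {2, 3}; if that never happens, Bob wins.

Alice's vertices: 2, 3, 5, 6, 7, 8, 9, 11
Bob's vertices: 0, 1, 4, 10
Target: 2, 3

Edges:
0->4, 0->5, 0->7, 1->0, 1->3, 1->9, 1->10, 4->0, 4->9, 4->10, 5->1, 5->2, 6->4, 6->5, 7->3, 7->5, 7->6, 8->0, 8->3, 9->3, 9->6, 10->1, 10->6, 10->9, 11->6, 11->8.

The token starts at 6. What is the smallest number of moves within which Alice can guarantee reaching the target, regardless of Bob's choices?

2

A0 = {2, 3}
A1: add {5, 7, 8, 9} — 5 (Alice) has 5→2; 7 (Alice) has 7→3; 8 (Alice) has 8→3; 9 (Alice) has 9→3.
A2: add {6, 11} — 6 (Alice) has 6→5; 11 (Alice) has 11→8.
A3 = A2; e.g. 0 (Bob) can still go to 4. Fixed point.
6 enters the attractor at level 2, so Alice can force the target in 2 moves from there.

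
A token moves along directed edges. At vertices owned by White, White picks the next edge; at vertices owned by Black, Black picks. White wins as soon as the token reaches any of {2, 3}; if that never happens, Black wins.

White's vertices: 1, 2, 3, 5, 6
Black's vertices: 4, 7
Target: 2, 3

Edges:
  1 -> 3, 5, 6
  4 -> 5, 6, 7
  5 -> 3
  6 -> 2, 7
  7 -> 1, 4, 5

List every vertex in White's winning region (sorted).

A0 = {2, 3}
A1: add {1, 5, 6} — 1 (White) has 1→3; 5 (White) has 5→3; 6 (White) has 6→2.
A2 = A1; e.g. 4 (Black) can still go to 7. Fixed point.
White's winning region = {1, 2, 3, 5, 6}.

1, 2, 3, 5, 6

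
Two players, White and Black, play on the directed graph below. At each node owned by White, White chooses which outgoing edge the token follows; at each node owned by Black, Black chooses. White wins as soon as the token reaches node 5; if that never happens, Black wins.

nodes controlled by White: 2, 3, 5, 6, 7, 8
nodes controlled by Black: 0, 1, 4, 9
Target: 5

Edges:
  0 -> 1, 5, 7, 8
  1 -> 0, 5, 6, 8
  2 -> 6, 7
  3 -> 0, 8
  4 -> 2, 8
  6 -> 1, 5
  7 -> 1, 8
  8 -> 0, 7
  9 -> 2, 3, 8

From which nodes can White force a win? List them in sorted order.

A0 = {5}
A1: add {6} — 6 (White) has 6→5.
A2: add {2} — 2 (White) has 2→6.
A3 = A2; e.g. 0 (Black) can still go to 1. Fixed point.
White's winning region = {2, 5, 6}.

2, 5, 6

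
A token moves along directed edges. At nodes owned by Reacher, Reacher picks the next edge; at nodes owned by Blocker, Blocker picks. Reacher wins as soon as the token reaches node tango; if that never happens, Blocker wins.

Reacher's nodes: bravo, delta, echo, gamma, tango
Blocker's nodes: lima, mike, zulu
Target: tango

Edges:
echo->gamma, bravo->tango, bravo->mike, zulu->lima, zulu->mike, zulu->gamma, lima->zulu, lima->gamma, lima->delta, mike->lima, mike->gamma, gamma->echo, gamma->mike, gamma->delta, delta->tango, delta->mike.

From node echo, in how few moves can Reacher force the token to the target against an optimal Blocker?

A0 = {tango}
A1: add {bravo, delta} — bravo (Reacher) has bravo→tango; delta (Reacher) has delta→tango.
A2: add {gamma} — gamma (Reacher) has gamma→delta.
A3: add {echo} — echo (Reacher) has echo→gamma.
A4 = A3; e.g. zulu (Blocker) can still go to lima. Fixed point.
echo enters the attractor at level 3, so Reacher can force the target in 3 moves from there.

3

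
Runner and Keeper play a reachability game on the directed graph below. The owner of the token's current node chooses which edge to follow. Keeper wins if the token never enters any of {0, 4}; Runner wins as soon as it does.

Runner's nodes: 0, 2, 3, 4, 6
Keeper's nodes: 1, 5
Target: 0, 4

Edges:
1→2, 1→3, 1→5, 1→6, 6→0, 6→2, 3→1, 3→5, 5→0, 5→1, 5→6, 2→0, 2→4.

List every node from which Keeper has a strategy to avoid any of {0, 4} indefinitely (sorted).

A0 = {0, 4}
A1: add {2, 6} — 2 (Runner) has 2→0; 6 (Runner) has 6→0.
A2 = A1; e.g. 1 (Keeper) can still go to 3. Fixed point.
Runner's attractor = {0, 2, 4, 6}; Keeper avoids the target exactly from the complement.

1, 3, 5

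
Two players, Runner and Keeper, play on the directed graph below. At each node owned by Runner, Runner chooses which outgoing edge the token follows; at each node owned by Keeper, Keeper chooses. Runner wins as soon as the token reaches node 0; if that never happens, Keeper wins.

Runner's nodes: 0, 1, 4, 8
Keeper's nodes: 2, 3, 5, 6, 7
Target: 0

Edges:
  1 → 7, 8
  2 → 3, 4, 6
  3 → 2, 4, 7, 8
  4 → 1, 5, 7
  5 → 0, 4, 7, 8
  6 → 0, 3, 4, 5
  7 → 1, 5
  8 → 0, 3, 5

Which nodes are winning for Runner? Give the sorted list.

0, 1, 4, 8

A0 = {0}
A1: add {8} — 8 (Runner) has 8→0.
A2: add {1} — 1 (Runner) has 1→8.
A3: add {4} — 4 (Runner) has 4→1.
A4 = A3; e.g. 2 (Keeper) can still go to 3. Fixed point.
Runner's winning region = {0, 1, 4, 8}.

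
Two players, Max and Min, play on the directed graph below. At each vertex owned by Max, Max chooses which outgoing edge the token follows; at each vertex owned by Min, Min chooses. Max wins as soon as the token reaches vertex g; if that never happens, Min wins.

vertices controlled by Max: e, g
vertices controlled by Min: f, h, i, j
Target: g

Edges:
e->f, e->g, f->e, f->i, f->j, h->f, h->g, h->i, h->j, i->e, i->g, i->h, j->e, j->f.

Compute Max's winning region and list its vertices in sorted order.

e, g

A0 = {g}
A1: add {e} — e (Max) has e→g.
A2 = A1; e.g. f (Min) can still go to i. Fixed point.
Max's winning region = {e, g}.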